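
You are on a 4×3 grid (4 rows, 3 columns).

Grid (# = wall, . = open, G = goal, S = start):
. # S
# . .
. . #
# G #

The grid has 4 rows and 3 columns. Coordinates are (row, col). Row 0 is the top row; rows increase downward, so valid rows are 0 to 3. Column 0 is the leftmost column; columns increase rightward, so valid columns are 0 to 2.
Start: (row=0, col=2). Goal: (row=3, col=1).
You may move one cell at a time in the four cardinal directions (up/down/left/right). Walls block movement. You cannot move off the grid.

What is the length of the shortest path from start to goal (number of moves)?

BFS from (row=0, col=2) until reaching (row=3, col=1):
  Distance 0: (row=0, col=2)
  Distance 1: (row=1, col=2)
  Distance 2: (row=1, col=1)
  Distance 3: (row=2, col=1)
  Distance 4: (row=2, col=0), (row=3, col=1)  <- goal reached here
One shortest path (4 moves): (row=0, col=2) -> (row=1, col=2) -> (row=1, col=1) -> (row=2, col=1) -> (row=3, col=1)

Answer: Shortest path length: 4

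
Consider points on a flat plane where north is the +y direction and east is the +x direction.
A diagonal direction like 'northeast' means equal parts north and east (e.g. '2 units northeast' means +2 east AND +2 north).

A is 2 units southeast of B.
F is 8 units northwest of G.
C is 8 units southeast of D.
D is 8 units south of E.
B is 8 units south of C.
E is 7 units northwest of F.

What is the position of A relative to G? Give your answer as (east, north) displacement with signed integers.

Answer: A is at (east=-5, north=-11) relative to G.

Derivation:
Place G at the origin (east=0, north=0).
  F is 8 units northwest of G: delta (east=-8, north=+8); F at (east=-8, north=8).
  E is 7 units northwest of F: delta (east=-7, north=+7); E at (east=-15, north=15).
  D is 8 units south of E: delta (east=+0, north=-8); D at (east=-15, north=7).
  C is 8 units southeast of D: delta (east=+8, north=-8); C at (east=-7, north=-1).
  B is 8 units south of C: delta (east=+0, north=-8); B at (east=-7, north=-9).
  A is 2 units southeast of B: delta (east=+2, north=-2); A at (east=-5, north=-11).
Therefore A relative to G: (east=-5, north=-11).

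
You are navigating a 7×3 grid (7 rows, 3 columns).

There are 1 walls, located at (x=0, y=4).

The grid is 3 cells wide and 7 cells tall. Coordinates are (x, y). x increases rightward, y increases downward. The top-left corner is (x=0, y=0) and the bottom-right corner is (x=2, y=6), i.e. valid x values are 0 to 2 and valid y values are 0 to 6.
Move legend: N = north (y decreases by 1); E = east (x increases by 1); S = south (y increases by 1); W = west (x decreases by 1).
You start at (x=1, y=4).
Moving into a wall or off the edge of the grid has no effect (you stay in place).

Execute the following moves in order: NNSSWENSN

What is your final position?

Answer: Final position: (x=2, y=3)

Derivation:
Start: (x=1, y=4)
  N (north): (x=1, y=4) -> (x=1, y=3)
  N (north): (x=1, y=3) -> (x=1, y=2)
  S (south): (x=1, y=2) -> (x=1, y=3)
  S (south): (x=1, y=3) -> (x=1, y=4)
  W (west): blocked, stay at (x=1, y=4)
  E (east): (x=1, y=4) -> (x=2, y=4)
  N (north): (x=2, y=4) -> (x=2, y=3)
  S (south): (x=2, y=3) -> (x=2, y=4)
  N (north): (x=2, y=4) -> (x=2, y=3)
Final: (x=2, y=3)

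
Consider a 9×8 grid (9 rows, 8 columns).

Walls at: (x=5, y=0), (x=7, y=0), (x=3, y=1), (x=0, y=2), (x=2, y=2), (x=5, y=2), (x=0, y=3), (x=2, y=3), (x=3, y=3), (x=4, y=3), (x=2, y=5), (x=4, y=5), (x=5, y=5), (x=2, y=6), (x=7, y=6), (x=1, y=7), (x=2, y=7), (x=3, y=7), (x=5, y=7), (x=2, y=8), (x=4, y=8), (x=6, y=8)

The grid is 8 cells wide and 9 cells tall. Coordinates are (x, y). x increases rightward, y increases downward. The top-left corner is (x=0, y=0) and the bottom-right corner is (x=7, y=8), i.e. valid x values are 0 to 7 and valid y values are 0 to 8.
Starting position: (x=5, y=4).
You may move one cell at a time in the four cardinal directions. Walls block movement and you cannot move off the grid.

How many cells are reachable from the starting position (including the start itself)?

Answer: Reachable cells: 48

Derivation:
BFS flood-fill from (x=5, y=4):
  Distance 0: (x=5, y=4)
  Distance 1: (x=5, y=3), (x=4, y=4), (x=6, y=4)
  Distance 2: (x=6, y=3), (x=3, y=4), (x=7, y=4), (x=6, y=5)
  Distance 3: (x=6, y=2), (x=7, y=3), (x=2, y=4), (x=3, y=5), (x=7, y=5), (x=6, y=6)
  Distance 4: (x=6, y=1), (x=7, y=2), (x=1, y=4), (x=3, y=6), (x=5, y=6), (x=6, y=7)
  Distance 5: (x=6, y=0), (x=5, y=1), (x=7, y=1), (x=1, y=3), (x=0, y=4), (x=1, y=5), (x=4, y=6), (x=7, y=7)
  Distance 6: (x=4, y=1), (x=1, y=2), (x=0, y=5), (x=1, y=6), (x=4, y=7), (x=7, y=8)
  Distance 7: (x=4, y=0), (x=1, y=1), (x=4, y=2), (x=0, y=6)
  Distance 8: (x=1, y=0), (x=3, y=0), (x=0, y=1), (x=2, y=1), (x=3, y=2), (x=0, y=7)
  Distance 9: (x=0, y=0), (x=2, y=0), (x=0, y=8)
  Distance 10: (x=1, y=8)
Total reachable: 48 (grid has 50 open cells total)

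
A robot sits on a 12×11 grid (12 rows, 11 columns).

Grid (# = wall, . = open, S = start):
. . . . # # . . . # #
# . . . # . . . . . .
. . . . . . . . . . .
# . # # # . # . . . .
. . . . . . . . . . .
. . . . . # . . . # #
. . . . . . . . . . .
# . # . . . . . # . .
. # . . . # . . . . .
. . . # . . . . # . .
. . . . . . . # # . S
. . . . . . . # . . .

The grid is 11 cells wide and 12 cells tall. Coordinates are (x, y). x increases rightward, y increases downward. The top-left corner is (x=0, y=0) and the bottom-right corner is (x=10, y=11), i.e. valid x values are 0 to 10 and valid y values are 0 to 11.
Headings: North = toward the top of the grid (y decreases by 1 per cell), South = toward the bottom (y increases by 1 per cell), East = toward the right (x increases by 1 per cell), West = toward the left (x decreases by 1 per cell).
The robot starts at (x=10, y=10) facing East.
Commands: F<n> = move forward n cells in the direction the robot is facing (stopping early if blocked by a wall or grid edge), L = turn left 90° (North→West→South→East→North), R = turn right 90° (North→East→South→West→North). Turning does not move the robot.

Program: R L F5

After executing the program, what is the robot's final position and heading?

Answer: Final position: (x=10, y=10), facing East

Derivation:
Start: (x=10, y=10), facing East
  R: turn right, now facing South
  L: turn left, now facing East
  F5: move forward 0/5 (blocked), now at (x=10, y=10)
Final: (x=10, y=10), facing East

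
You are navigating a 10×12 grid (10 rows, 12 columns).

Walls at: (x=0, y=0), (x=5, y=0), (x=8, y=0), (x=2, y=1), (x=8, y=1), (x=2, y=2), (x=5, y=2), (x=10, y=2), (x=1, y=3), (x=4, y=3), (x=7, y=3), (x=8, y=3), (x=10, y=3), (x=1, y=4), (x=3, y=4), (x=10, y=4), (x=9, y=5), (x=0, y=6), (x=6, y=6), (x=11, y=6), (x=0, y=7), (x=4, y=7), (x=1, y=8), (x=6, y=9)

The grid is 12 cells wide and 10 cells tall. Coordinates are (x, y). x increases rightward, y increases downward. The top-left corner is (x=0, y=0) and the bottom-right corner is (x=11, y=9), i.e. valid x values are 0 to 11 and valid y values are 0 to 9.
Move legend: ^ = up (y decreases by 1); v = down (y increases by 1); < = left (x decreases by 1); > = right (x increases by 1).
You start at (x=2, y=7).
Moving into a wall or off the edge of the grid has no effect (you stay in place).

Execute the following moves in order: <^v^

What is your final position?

Answer: Final position: (x=1, y=6)

Derivation:
Start: (x=2, y=7)
  < (left): (x=2, y=7) -> (x=1, y=7)
  ^ (up): (x=1, y=7) -> (x=1, y=6)
  v (down): (x=1, y=6) -> (x=1, y=7)
  ^ (up): (x=1, y=7) -> (x=1, y=6)
Final: (x=1, y=6)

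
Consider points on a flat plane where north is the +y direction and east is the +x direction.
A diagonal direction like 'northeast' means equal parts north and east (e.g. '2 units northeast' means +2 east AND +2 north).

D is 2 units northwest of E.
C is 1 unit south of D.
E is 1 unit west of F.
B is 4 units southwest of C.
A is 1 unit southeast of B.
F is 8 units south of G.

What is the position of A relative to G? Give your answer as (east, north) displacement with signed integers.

Answer: A is at (east=-6, north=-12) relative to G.

Derivation:
Place G at the origin (east=0, north=0).
  F is 8 units south of G: delta (east=+0, north=-8); F at (east=0, north=-8).
  E is 1 unit west of F: delta (east=-1, north=+0); E at (east=-1, north=-8).
  D is 2 units northwest of E: delta (east=-2, north=+2); D at (east=-3, north=-6).
  C is 1 unit south of D: delta (east=+0, north=-1); C at (east=-3, north=-7).
  B is 4 units southwest of C: delta (east=-4, north=-4); B at (east=-7, north=-11).
  A is 1 unit southeast of B: delta (east=+1, north=-1); A at (east=-6, north=-12).
Therefore A relative to G: (east=-6, north=-12).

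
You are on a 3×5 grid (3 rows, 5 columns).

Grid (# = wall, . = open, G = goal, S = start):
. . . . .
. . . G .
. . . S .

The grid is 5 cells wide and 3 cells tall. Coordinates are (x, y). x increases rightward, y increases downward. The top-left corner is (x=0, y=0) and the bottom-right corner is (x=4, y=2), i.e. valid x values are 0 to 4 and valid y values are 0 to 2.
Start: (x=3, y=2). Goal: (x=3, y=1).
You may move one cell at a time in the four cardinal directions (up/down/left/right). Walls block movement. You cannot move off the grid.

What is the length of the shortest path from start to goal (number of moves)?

Answer: Shortest path length: 1

Derivation:
BFS from (x=3, y=2) until reaching (x=3, y=1):
  Distance 0: (x=3, y=2)
  Distance 1: (x=3, y=1), (x=2, y=2), (x=4, y=2)  <- goal reached here
One shortest path (1 moves): (x=3, y=2) -> (x=3, y=1)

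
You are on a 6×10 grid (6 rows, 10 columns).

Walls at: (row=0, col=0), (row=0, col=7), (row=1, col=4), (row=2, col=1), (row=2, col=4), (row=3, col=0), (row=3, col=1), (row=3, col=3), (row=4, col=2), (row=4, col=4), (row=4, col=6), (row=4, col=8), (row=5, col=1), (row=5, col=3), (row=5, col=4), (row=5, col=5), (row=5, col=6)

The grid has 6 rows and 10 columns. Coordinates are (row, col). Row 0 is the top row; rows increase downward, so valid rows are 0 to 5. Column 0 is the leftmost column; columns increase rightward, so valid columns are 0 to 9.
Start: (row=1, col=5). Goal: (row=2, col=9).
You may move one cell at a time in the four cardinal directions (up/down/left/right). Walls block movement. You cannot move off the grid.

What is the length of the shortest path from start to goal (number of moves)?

Answer: Shortest path length: 5

Derivation:
BFS from (row=1, col=5) until reaching (row=2, col=9):
  Distance 0: (row=1, col=5)
  Distance 1: (row=0, col=5), (row=1, col=6), (row=2, col=5)
  Distance 2: (row=0, col=4), (row=0, col=6), (row=1, col=7), (row=2, col=6), (row=3, col=5)
  Distance 3: (row=0, col=3), (row=1, col=8), (row=2, col=7), (row=3, col=4), (row=3, col=6), (row=4, col=5)
  Distance 4: (row=0, col=2), (row=0, col=8), (row=1, col=3), (row=1, col=9), (row=2, col=8), (row=3, col=7)
  Distance 5: (row=0, col=1), (row=0, col=9), (row=1, col=2), (row=2, col=3), (row=2, col=9), (row=3, col=8), (row=4, col=7)  <- goal reached here
One shortest path (5 moves): (row=1, col=5) -> (row=1, col=6) -> (row=1, col=7) -> (row=1, col=8) -> (row=1, col=9) -> (row=2, col=9)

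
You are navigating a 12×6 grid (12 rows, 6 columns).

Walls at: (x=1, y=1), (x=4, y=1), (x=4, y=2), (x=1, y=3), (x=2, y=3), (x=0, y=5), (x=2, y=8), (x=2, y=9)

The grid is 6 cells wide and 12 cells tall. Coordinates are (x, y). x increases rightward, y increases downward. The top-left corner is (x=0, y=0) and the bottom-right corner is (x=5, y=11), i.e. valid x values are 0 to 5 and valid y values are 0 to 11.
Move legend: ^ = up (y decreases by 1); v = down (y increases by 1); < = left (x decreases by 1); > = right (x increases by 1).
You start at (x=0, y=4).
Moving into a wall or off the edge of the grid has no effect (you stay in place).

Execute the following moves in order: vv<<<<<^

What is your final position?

Start: (x=0, y=4)
  v (down): blocked, stay at (x=0, y=4)
  v (down): blocked, stay at (x=0, y=4)
  [×5]< (left): blocked, stay at (x=0, y=4)
  ^ (up): (x=0, y=4) -> (x=0, y=3)
Final: (x=0, y=3)

Answer: Final position: (x=0, y=3)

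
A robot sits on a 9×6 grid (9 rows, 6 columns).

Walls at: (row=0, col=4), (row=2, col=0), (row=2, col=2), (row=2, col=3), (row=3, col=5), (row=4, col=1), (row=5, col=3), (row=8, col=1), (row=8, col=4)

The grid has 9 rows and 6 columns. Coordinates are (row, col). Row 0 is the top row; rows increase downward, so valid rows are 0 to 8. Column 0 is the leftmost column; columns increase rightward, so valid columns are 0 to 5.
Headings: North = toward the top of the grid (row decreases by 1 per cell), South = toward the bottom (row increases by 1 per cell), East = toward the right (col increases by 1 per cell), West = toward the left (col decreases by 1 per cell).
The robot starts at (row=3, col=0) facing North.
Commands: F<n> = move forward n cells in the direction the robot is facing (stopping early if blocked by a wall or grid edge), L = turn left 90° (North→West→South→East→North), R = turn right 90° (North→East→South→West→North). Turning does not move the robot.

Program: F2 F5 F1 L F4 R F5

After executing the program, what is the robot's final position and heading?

Start: (row=3, col=0), facing North
  F2: move forward 0/2 (blocked), now at (row=3, col=0)
  F5: move forward 0/5 (blocked), now at (row=3, col=0)
  F1: move forward 0/1 (blocked), now at (row=3, col=0)
  L: turn left, now facing West
  F4: move forward 0/4 (blocked), now at (row=3, col=0)
  R: turn right, now facing North
  F5: move forward 0/5 (blocked), now at (row=3, col=0)
Final: (row=3, col=0), facing North

Answer: Final position: (row=3, col=0), facing North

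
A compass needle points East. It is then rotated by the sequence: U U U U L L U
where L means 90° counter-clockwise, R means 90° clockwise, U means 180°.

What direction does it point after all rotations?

Start: East
  U (U-turn (180°)) -> West
  U (U-turn (180°)) -> East
  U (U-turn (180°)) -> West
  U (U-turn (180°)) -> East
  L (left (90° counter-clockwise)) -> North
  L (left (90° counter-clockwise)) -> West
  U (U-turn (180°)) -> East
Final: East

Answer: Final heading: East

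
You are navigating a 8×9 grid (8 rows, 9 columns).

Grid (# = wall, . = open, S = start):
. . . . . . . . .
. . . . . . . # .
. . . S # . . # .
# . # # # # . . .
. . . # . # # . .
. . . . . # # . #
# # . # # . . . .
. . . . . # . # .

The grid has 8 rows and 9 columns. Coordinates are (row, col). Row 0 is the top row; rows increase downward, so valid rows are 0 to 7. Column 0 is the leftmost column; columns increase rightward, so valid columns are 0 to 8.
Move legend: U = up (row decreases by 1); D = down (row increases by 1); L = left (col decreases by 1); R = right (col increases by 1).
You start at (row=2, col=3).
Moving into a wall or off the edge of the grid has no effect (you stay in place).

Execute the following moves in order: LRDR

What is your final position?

Start: (row=2, col=3)
  L (left): (row=2, col=3) -> (row=2, col=2)
  R (right): (row=2, col=2) -> (row=2, col=3)
  D (down): blocked, stay at (row=2, col=3)
  R (right): blocked, stay at (row=2, col=3)
Final: (row=2, col=3)

Answer: Final position: (row=2, col=3)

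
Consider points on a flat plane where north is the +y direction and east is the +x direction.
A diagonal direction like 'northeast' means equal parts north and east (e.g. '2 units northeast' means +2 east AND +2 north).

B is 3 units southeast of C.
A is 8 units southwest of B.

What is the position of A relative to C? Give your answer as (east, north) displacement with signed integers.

Answer: A is at (east=-5, north=-11) relative to C.

Derivation:
Place C at the origin (east=0, north=0).
  B is 3 units southeast of C: delta (east=+3, north=-3); B at (east=3, north=-3).
  A is 8 units southwest of B: delta (east=-8, north=-8); A at (east=-5, north=-11).
Therefore A relative to C: (east=-5, north=-11).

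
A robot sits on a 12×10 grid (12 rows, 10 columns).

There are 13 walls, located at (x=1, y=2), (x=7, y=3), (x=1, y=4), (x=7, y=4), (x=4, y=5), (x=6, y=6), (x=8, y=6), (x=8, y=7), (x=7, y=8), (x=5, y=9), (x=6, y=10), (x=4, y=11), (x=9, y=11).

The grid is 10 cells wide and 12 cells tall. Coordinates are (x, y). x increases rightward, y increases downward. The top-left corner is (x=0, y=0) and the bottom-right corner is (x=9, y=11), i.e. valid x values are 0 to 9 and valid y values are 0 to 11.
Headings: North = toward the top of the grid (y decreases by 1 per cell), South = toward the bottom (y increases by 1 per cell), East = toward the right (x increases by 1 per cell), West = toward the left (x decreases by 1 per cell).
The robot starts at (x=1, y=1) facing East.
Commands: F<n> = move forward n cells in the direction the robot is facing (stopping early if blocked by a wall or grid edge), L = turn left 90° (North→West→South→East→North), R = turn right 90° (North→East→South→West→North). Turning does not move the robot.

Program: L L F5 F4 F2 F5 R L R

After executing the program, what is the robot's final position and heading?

Start: (x=1, y=1), facing East
  L: turn left, now facing North
  L: turn left, now facing West
  F5: move forward 1/5 (blocked), now at (x=0, y=1)
  F4: move forward 0/4 (blocked), now at (x=0, y=1)
  F2: move forward 0/2 (blocked), now at (x=0, y=1)
  F5: move forward 0/5 (blocked), now at (x=0, y=1)
  R: turn right, now facing North
  L: turn left, now facing West
  R: turn right, now facing North
Final: (x=0, y=1), facing North

Answer: Final position: (x=0, y=1), facing North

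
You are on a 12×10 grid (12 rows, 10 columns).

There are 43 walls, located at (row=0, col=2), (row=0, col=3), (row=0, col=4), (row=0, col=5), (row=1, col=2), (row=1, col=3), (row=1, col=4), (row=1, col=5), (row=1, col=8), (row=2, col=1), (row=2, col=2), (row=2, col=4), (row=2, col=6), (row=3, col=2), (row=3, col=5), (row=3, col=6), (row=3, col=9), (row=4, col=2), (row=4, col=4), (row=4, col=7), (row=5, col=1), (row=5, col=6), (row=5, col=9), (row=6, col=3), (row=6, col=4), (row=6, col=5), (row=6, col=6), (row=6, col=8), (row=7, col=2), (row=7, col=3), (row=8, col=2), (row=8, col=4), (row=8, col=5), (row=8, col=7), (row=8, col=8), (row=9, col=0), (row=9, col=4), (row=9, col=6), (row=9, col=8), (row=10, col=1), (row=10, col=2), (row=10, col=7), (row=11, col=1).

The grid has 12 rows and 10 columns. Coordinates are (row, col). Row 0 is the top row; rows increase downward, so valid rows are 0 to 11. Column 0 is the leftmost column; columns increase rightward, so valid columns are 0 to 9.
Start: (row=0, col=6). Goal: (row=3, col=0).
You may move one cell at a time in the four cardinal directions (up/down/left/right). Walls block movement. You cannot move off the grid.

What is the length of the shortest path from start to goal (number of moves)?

Answer: Shortest path length: 33

Derivation:
BFS from (row=0, col=6) until reaching (row=3, col=0):
  Distance 0: (row=0, col=6)
  Distance 1: (row=0, col=7), (row=1, col=6)
  Distance 2: (row=0, col=8), (row=1, col=7)
  Distance 3: (row=0, col=9), (row=2, col=7)
  Distance 4: (row=1, col=9), (row=2, col=8), (row=3, col=7)
  Distance 5: (row=2, col=9), (row=3, col=8)
  Distance 6: (row=4, col=8)
  Distance 7: (row=4, col=9), (row=5, col=8)
  Distance 8: (row=5, col=7)
  Distance 9: (row=6, col=7)
  Distance 10: (row=7, col=7)
  Distance 11: (row=7, col=6), (row=7, col=8)
  Distance 12: (row=7, col=5), (row=7, col=9), (row=8, col=6)
  Distance 13: (row=6, col=9), (row=7, col=4), (row=8, col=9)
  Distance 14: (row=9, col=9)
  Distance 15: (row=10, col=9)
  Distance 16: (row=10, col=8), (row=11, col=9)
  Distance 17: (row=11, col=8)
  Distance 18: (row=11, col=7)
  Distance 19: (row=11, col=6)
  Distance 20: (row=10, col=6), (row=11, col=5)
  Distance 21: (row=10, col=5), (row=11, col=4)
  Distance 22: (row=9, col=5), (row=10, col=4), (row=11, col=3)
  Distance 23: (row=10, col=3), (row=11, col=2)
  Distance 24: (row=9, col=3)
  Distance 25: (row=8, col=3), (row=9, col=2)
  Distance 26: (row=9, col=1)
  Distance 27: (row=8, col=1)
  Distance 28: (row=7, col=1), (row=8, col=0)
  Distance 29: (row=6, col=1), (row=7, col=0)
  Distance 30: (row=6, col=0), (row=6, col=2)
  Distance 31: (row=5, col=0), (row=5, col=2)
  Distance 32: (row=4, col=0), (row=5, col=3)
  Distance 33: (row=3, col=0), (row=4, col=1), (row=4, col=3), (row=5, col=4)  <- goal reached here
One shortest path (33 moves): (row=0, col=6) -> (row=0, col=7) -> (row=1, col=7) -> (row=2, col=7) -> (row=2, col=8) -> (row=3, col=8) -> (row=4, col=8) -> (row=5, col=8) -> (row=5, col=7) -> (row=6, col=7) -> (row=7, col=7) -> (row=7, col=8) -> (row=7, col=9) -> (row=8, col=9) -> (row=9, col=9) -> (row=10, col=9) -> (row=10, col=8) -> (row=11, col=8) -> (row=11, col=7) -> (row=11, col=6) -> (row=11, col=5) -> (row=11, col=4) -> (row=11, col=3) -> (row=10, col=3) -> (row=9, col=3) -> (row=9, col=2) -> (row=9, col=1) -> (row=8, col=1) -> (row=8, col=0) -> (row=7, col=0) -> (row=6, col=0) -> (row=5, col=0) -> (row=4, col=0) -> (row=3, col=0)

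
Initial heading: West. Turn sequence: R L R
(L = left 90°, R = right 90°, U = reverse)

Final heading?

Start: West
  R (right (90° clockwise)) -> North
  L (left (90° counter-clockwise)) -> West
  R (right (90° clockwise)) -> North
Final: North

Answer: Final heading: North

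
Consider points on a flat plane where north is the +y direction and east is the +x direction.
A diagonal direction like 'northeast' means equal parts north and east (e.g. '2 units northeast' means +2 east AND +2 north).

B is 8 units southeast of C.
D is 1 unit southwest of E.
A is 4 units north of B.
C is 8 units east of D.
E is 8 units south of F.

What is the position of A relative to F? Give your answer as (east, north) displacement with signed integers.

Place F at the origin (east=0, north=0).
  E is 8 units south of F: delta (east=+0, north=-8); E at (east=0, north=-8).
  D is 1 unit southwest of E: delta (east=-1, north=-1); D at (east=-1, north=-9).
  C is 8 units east of D: delta (east=+8, north=+0); C at (east=7, north=-9).
  B is 8 units southeast of C: delta (east=+8, north=-8); B at (east=15, north=-17).
  A is 4 units north of B: delta (east=+0, north=+4); A at (east=15, north=-13).
Therefore A relative to F: (east=15, north=-13).

Answer: A is at (east=15, north=-13) relative to F.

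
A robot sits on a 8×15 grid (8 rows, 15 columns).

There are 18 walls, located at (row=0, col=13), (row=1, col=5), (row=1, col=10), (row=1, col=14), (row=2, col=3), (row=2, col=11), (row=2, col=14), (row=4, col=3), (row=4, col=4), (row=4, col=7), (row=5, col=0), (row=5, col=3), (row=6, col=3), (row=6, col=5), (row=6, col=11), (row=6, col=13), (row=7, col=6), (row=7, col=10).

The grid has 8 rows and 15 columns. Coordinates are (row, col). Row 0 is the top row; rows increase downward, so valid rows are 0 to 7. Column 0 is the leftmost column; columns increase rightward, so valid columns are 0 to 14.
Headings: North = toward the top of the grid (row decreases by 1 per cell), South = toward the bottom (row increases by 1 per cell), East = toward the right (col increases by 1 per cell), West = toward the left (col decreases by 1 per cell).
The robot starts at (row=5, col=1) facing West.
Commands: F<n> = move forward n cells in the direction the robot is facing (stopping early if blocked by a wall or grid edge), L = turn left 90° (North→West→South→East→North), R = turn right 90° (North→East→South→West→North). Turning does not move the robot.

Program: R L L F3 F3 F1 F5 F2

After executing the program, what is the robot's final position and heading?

Answer: Final position: (row=7, col=1), facing South

Derivation:
Start: (row=5, col=1), facing West
  R: turn right, now facing North
  L: turn left, now facing West
  L: turn left, now facing South
  F3: move forward 2/3 (blocked), now at (row=7, col=1)
  F3: move forward 0/3 (blocked), now at (row=7, col=1)
  F1: move forward 0/1 (blocked), now at (row=7, col=1)
  F5: move forward 0/5 (blocked), now at (row=7, col=1)
  F2: move forward 0/2 (blocked), now at (row=7, col=1)
Final: (row=7, col=1), facing South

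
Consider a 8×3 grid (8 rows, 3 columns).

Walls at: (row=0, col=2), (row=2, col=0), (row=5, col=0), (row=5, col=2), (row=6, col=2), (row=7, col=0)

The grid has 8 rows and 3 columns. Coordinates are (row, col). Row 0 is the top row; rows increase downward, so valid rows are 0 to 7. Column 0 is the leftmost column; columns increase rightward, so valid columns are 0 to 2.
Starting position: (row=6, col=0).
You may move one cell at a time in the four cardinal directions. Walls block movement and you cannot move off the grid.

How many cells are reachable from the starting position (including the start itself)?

Answer: Reachable cells: 18

Derivation:
BFS flood-fill from (row=6, col=0):
  Distance 0: (row=6, col=0)
  Distance 1: (row=6, col=1)
  Distance 2: (row=5, col=1), (row=7, col=1)
  Distance 3: (row=4, col=1), (row=7, col=2)
  Distance 4: (row=3, col=1), (row=4, col=0), (row=4, col=2)
  Distance 5: (row=2, col=1), (row=3, col=0), (row=3, col=2)
  Distance 6: (row=1, col=1), (row=2, col=2)
  Distance 7: (row=0, col=1), (row=1, col=0), (row=1, col=2)
  Distance 8: (row=0, col=0)
Total reachable: 18 (grid has 18 open cells total)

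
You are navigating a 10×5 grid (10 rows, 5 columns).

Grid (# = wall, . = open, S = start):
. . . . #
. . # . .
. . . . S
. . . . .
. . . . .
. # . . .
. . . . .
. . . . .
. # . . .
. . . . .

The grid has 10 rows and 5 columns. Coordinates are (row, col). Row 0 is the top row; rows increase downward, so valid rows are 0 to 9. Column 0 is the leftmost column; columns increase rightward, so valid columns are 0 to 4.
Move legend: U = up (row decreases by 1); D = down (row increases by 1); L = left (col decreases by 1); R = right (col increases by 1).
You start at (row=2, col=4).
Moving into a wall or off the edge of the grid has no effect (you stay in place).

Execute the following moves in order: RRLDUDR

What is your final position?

Answer: Final position: (row=3, col=4)

Derivation:
Start: (row=2, col=4)
  R (right): blocked, stay at (row=2, col=4)
  R (right): blocked, stay at (row=2, col=4)
  L (left): (row=2, col=4) -> (row=2, col=3)
  D (down): (row=2, col=3) -> (row=3, col=3)
  U (up): (row=3, col=3) -> (row=2, col=3)
  D (down): (row=2, col=3) -> (row=3, col=3)
  R (right): (row=3, col=3) -> (row=3, col=4)
Final: (row=3, col=4)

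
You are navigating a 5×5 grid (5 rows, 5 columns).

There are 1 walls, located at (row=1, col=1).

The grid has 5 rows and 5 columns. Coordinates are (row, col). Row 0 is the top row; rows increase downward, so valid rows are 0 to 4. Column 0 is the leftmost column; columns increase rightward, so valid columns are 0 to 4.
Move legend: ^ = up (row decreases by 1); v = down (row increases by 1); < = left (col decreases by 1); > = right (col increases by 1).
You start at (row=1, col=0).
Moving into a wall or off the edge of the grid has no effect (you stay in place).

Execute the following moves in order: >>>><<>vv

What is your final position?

Answer: Final position: (row=3, col=0)

Derivation:
Start: (row=1, col=0)
  [×4]> (right): blocked, stay at (row=1, col=0)
  < (left): blocked, stay at (row=1, col=0)
  < (left): blocked, stay at (row=1, col=0)
  > (right): blocked, stay at (row=1, col=0)
  v (down): (row=1, col=0) -> (row=2, col=0)
  v (down): (row=2, col=0) -> (row=3, col=0)
Final: (row=3, col=0)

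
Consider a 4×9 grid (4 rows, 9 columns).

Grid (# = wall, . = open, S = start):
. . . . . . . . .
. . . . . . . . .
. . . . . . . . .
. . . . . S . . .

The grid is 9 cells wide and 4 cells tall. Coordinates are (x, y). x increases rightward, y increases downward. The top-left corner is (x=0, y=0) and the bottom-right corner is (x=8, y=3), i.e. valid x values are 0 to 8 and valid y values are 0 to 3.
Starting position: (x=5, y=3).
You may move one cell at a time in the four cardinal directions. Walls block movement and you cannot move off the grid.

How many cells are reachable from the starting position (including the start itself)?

Answer: Reachable cells: 36

Derivation:
BFS flood-fill from (x=5, y=3):
  Distance 0: (x=5, y=3)
  Distance 1: (x=5, y=2), (x=4, y=3), (x=6, y=3)
  Distance 2: (x=5, y=1), (x=4, y=2), (x=6, y=2), (x=3, y=3), (x=7, y=3)
  Distance 3: (x=5, y=0), (x=4, y=1), (x=6, y=1), (x=3, y=2), (x=7, y=2), (x=2, y=3), (x=8, y=3)
  Distance 4: (x=4, y=0), (x=6, y=0), (x=3, y=1), (x=7, y=1), (x=2, y=2), (x=8, y=2), (x=1, y=3)
  Distance 5: (x=3, y=0), (x=7, y=0), (x=2, y=1), (x=8, y=1), (x=1, y=2), (x=0, y=3)
  Distance 6: (x=2, y=0), (x=8, y=0), (x=1, y=1), (x=0, y=2)
  Distance 7: (x=1, y=0), (x=0, y=1)
  Distance 8: (x=0, y=0)
Total reachable: 36 (grid has 36 open cells total)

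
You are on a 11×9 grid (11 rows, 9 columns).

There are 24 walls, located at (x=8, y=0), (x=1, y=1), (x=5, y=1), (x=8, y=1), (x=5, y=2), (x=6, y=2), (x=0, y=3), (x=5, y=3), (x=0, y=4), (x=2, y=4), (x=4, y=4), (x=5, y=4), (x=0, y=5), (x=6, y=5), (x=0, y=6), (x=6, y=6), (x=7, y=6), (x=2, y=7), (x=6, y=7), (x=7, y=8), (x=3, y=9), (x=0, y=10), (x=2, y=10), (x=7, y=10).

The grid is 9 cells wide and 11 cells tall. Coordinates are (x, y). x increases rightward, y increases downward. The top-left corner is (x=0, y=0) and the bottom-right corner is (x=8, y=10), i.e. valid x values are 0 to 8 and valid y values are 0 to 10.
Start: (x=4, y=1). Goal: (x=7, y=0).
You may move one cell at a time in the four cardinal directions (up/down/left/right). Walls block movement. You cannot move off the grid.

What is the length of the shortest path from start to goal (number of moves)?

Answer: Shortest path length: 4

Derivation:
BFS from (x=4, y=1) until reaching (x=7, y=0):
  Distance 0: (x=4, y=1)
  Distance 1: (x=4, y=0), (x=3, y=1), (x=4, y=2)
  Distance 2: (x=3, y=0), (x=5, y=0), (x=2, y=1), (x=3, y=2), (x=4, y=3)
  Distance 3: (x=2, y=0), (x=6, y=0), (x=2, y=2), (x=3, y=3)
  Distance 4: (x=1, y=0), (x=7, y=0), (x=6, y=1), (x=1, y=2), (x=2, y=3), (x=3, y=4)  <- goal reached here
One shortest path (4 moves): (x=4, y=1) -> (x=4, y=0) -> (x=5, y=0) -> (x=6, y=0) -> (x=7, y=0)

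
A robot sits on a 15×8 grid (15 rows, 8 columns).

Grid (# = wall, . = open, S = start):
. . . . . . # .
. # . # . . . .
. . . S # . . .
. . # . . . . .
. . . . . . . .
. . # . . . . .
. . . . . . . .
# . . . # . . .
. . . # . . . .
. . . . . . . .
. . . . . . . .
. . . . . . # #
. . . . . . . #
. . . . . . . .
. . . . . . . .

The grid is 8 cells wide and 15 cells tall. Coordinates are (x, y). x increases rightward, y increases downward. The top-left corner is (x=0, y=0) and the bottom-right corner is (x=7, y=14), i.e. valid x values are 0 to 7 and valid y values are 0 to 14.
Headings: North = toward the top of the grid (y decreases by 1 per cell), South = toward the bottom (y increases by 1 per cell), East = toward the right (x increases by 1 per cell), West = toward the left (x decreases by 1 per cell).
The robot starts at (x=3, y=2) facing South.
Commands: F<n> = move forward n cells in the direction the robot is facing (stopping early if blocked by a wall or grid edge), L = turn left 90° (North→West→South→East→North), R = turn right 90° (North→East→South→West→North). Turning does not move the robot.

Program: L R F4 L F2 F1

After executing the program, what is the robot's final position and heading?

Answer: Final position: (x=6, y=6), facing East

Derivation:
Start: (x=3, y=2), facing South
  L: turn left, now facing East
  R: turn right, now facing South
  F4: move forward 4, now at (x=3, y=6)
  L: turn left, now facing East
  F2: move forward 2, now at (x=5, y=6)
  F1: move forward 1, now at (x=6, y=6)
Final: (x=6, y=6), facing East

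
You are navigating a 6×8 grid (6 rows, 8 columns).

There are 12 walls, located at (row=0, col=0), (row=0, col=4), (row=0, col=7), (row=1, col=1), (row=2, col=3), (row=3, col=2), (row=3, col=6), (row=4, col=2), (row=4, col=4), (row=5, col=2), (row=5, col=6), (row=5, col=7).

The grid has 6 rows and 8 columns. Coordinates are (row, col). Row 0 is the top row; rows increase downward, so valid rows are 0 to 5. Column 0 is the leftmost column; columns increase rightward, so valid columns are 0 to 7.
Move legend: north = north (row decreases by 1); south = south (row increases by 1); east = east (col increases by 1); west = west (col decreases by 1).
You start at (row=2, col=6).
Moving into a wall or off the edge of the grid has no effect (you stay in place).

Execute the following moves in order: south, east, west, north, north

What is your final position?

Start: (row=2, col=6)
  south (south): blocked, stay at (row=2, col=6)
  east (east): (row=2, col=6) -> (row=2, col=7)
  west (west): (row=2, col=7) -> (row=2, col=6)
  north (north): (row=2, col=6) -> (row=1, col=6)
  north (north): (row=1, col=6) -> (row=0, col=6)
Final: (row=0, col=6)

Answer: Final position: (row=0, col=6)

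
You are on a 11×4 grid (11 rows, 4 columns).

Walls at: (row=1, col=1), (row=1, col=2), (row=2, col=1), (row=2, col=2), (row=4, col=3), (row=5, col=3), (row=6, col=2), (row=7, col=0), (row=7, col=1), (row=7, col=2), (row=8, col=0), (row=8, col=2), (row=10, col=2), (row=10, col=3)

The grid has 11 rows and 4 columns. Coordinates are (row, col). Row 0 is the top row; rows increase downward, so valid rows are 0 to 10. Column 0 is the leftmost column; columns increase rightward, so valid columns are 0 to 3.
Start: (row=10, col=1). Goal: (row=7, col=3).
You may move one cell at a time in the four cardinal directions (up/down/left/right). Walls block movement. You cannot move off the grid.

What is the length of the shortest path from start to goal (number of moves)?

BFS from (row=10, col=1) until reaching (row=7, col=3):
  Distance 0: (row=10, col=1)
  Distance 1: (row=9, col=1), (row=10, col=0)
  Distance 2: (row=8, col=1), (row=9, col=0), (row=9, col=2)
  Distance 3: (row=9, col=3)
  Distance 4: (row=8, col=3)
  Distance 5: (row=7, col=3)  <- goal reached here
One shortest path (5 moves): (row=10, col=1) -> (row=9, col=1) -> (row=9, col=2) -> (row=9, col=3) -> (row=8, col=3) -> (row=7, col=3)

Answer: Shortest path length: 5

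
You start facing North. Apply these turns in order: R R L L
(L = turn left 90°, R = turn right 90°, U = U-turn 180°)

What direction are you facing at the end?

Start: North
  R (right (90° clockwise)) -> East
  R (right (90° clockwise)) -> South
  L (left (90° counter-clockwise)) -> East
  L (left (90° counter-clockwise)) -> North
Final: North

Answer: Final heading: North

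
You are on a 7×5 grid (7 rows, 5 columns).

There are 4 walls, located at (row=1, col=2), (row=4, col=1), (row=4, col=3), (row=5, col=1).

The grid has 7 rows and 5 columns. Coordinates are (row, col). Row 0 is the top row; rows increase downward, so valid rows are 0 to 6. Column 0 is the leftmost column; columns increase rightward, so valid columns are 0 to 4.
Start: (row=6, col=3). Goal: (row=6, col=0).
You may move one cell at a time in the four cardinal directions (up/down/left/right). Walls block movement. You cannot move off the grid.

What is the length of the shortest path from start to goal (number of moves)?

BFS from (row=6, col=3) until reaching (row=6, col=0):
  Distance 0: (row=6, col=3)
  Distance 1: (row=5, col=3), (row=6, col=2), (row=6, col=4)
  Distance 2: (row=5, col=2), (row=5, col=4), (row=6, col=1)
  Distance 3: (row=4, col=2), (row=4, col=4), (row=6, col=0)  <- goal reached here
One shortest path (3 moves): (row=6, col=3) -> (row=6, col=2) -> (row=6, col=1) -> (row=6, col=0)

Answer: Shortest path length: 3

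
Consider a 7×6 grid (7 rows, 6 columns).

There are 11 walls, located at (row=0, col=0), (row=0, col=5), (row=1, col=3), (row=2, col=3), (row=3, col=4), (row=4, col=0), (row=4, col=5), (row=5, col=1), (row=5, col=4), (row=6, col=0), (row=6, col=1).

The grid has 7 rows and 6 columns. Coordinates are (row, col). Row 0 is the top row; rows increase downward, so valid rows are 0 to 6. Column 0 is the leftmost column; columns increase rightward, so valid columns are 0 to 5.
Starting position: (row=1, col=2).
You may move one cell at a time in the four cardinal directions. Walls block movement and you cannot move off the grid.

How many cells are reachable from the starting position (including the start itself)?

BFS flood-fill from (row=1, col=2):
  Distance 0: (row=1, col=2)
  Distance 1: (row=0, col=2), (row=1, col=1), (row=2, col=2)
  Distance 2: (row=0, col=1), (row=0, col=3), (row=1, col=0), (row=2, col=1), (row=3, col=2)
  Distance 3: (row=0, col=4), (row=2, col=0), (row=3, col=1), (row=3, col=3), (row=4, col=2)
  Distance 4: (row=1, col=4), (row=3, col=0), (row=4, col=1), (row=4, col=3), (row=5, col=2)
  Distance 5: (row=1, col=5), (row=2, col=4), (row=4, col=4), (row=5, col=3), (row=6, col=2)
  Distance 6: (row=2, col=5), (row=6, col=3)
  Distance 7: (row=3, col=5), (row=6, col=4)
  Distance 8: (row=6, col=5)
  Distance 9: (row=5, col=5)
Total reachable: 30 (grid has 31 open cells total)

Answer: Reachable cells: 30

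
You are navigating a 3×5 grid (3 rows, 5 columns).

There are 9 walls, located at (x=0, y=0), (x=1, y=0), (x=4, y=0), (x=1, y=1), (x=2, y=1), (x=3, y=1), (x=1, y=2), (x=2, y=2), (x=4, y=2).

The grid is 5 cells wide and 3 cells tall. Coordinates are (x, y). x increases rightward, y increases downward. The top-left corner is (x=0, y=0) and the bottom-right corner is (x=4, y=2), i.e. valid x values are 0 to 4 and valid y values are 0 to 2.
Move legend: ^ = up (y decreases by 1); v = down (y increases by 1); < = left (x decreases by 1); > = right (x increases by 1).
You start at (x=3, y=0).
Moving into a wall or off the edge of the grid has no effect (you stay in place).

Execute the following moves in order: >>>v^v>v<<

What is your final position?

Start: (x=3, y=0)
  [×3]> (right): blocked, stay at (x=3, y=0)
  v (down): blocked, stay at (x=3, y=0)
  ^ (up): blocked, stay at (x=3, y=0)
  v (down): blocked, stay at (x=3, y=0)
  > (right): blocked, stay at (x=3, y=0)
  v (down): blocked, stay at (x=3, y=0)
  < (left): (x=3, y=0) -> (x=2, y=0)
  < (left): blocked, stay at (x=2, y=0)
Final: (x=2, y=0)

Answer: Final position: (x=2, y=0)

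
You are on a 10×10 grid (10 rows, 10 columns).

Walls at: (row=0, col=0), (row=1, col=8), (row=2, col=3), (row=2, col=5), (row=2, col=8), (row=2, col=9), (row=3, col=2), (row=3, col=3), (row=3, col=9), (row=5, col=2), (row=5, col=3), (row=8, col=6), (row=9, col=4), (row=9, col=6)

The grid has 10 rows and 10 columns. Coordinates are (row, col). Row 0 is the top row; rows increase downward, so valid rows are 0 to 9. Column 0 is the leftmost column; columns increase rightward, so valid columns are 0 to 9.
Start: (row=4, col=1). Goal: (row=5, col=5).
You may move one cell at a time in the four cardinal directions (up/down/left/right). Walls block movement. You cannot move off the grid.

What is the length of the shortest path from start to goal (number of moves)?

Answer: Shortest path length: 5

Derivation:
BFS from (row=4, col=1) until reaching (row=5, col=5):
  Distance 0: (row=4, col=1)
  Distance 1: (row=3, col=1), (row=4, col=0), (row=4, col=2), (row=5, col=1)
  Distance 2: (row=2, col=1), (row=3, col=0), (row=4, col=3), (row=5, col=0), (row=6, col=1)
  Distance 3: (row=1, col=1), (row=2, col=0), (row=2, col=2), (row=4, col=4), (row=6, col=0), (row=6, col=2), (row=7, col=1)
  Distance 4: (row=0, col=1), (row=1, col=0), (row=1, col=2), (row=3, col=4), (row=4, col=5), (row=5, col=4), (row=6, col=3), (row=7, col=0), (row=7, col=2), (row=8, col=1)
  Distance 5: (row=0, col=2), (row=1, col=3), (row=2, col=4), (row=3, col=5), (row=4, col=6), (row=5, col=5), (row=6, col=4), (row=7, col=3), (row=8, col=0), (row=8, col=2), (row=9, col=1)  <- goal reached here
One shortest path (5 moves): (row=4, col=1) -> (row=4, col=2) -> (row=4, col=3) -> (row=4, col=4) -> (row=4, col=5) -> (row=5, col=5)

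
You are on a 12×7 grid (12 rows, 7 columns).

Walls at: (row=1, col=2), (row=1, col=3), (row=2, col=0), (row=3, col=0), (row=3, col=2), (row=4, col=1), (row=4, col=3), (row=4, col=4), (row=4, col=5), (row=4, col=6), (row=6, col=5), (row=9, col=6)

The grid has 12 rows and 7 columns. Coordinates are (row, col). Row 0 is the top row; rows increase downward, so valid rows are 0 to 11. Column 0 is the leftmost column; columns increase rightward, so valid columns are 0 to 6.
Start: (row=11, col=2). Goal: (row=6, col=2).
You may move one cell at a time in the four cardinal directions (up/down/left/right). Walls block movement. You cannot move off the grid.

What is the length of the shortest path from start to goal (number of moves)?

BFS from (row=11, col=2) until reaching (row=6, col=2):
  Distance 0: (row=11, col=2)
  Distance 1: (row=10, col=2), (row=11, col=1), (row=11, col=3)
  Distance 2: (row=9, col=2), (row=10, col=1), (row=10, col=3), (row=11, col=0), (row=11, col=4)
  Distance 3: (row=8, col=2), (row=9, col=1), (row=9, col=3), (row=10, col=0), (row=10, col=4), (row=11, col=5)
  Distance 4: (row=7, col=2), (row=8, col=1), (row=8, col=3), (row=9, col=0), (row=9, col=4), (row=10, col=5), (row=11, col=6)
  Distance 5: (row=6, col=2), (row=7, col=1), (row=7, col=3), (row=8, col=0), (row=8, col=4), (row=9, col=5), (row=10, col=6)  <- goal reached here
One shortest path (5 moves): (row=11, col=2) -> (row=10, col=2) -> (row=9, col=2) -> (row=8, col=2) -> (row=7, col=2) -> (row=6, col=2)

Answer: Shortest path length: 5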